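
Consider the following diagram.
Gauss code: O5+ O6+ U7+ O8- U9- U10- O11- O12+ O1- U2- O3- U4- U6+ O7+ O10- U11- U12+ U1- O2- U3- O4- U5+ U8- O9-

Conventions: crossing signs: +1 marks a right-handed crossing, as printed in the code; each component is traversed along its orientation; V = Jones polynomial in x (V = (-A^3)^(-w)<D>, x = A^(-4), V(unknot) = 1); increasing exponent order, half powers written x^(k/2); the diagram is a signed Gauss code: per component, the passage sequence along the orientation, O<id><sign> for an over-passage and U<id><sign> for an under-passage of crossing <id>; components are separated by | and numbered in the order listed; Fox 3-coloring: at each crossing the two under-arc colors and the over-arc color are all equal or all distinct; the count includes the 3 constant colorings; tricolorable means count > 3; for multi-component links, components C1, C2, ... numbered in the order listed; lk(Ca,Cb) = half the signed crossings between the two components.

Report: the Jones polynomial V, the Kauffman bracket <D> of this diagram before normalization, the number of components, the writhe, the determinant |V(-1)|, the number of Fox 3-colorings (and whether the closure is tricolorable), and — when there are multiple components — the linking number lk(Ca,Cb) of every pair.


Jones polynomial: V(x) = x^-8 - 2x^-7 + 2x^-6 - 3x^-5 + 3x^-4 - 2x^-3 + 2x^-2 - x^-1 + 1
<D> = A^-12 - A^-8 + 2A^-4 - 2 + 3A^4 - 3A^8 + 2A^12 - 2A^16 + A^20; writhe -4
components 1, writhe -4 (12 crossings)
3-colorings: 3 of 3^12, det 17 — not tricolorable
note: V spans 8 powers of x: at least 8 crossings in any diagram


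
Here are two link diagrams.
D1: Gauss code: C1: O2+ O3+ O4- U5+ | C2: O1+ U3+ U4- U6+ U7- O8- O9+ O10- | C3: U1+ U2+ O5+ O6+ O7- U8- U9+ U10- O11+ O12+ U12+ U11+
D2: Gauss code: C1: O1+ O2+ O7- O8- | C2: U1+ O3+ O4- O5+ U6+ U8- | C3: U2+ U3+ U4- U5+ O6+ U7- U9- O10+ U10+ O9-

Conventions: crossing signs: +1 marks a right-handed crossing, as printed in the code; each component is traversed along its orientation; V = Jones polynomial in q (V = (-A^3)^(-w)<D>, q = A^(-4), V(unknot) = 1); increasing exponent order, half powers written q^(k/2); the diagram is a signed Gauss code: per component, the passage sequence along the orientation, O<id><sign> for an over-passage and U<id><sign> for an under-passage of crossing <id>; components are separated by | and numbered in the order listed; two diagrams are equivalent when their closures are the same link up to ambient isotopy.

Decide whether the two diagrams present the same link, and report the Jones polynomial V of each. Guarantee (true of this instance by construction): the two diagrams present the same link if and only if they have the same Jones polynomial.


equivalent: yes
D1 (bracket 1 + A^4 + A^8 + A^12; 12 crossings at w = +4): V = 1 + q + q^2 + q^3
V(D2) = 1 + q + q^2 + q^3  [10 crossings, <D> = A^-6 + A^-2 + A^2 + A^6, w = +2]
observation: Reidemeister moves carry D1 (12 crossings) to D2 (10)


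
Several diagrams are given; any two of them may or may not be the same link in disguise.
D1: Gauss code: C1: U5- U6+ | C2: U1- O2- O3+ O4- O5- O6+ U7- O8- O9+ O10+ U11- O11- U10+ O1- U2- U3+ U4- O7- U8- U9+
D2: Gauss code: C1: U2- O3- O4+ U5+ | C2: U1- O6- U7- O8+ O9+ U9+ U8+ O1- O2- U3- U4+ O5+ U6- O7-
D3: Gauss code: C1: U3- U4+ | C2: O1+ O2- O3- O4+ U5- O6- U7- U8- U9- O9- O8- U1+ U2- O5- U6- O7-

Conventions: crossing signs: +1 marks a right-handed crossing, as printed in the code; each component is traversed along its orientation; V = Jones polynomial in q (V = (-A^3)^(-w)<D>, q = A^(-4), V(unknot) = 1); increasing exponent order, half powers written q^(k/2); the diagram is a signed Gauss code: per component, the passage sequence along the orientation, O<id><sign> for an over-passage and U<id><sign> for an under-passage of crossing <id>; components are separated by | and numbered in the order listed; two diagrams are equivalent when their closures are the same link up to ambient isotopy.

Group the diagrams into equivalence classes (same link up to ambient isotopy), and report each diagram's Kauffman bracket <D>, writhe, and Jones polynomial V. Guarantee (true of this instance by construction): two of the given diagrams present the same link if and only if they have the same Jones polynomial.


classes: {D1, D2, D3}
V(D1) = q^(-9/2) - q^(-5/2) - q^(-3/2) - q^(-1/2)  [11 crossings, <D> = A^-7 + A^-3 + A - A^9, w = -3]
D2 (bracket A^-1 + A^3 + A^7 - A^15; 9 crossings at w = -1): V = q^(-9/2) - q^(-5/2) - q^(-3/2) - q^(-1/2)
D3 (bracket A^-13 + A^-9 + A^-5 - A^3; 9 crossings at w = -5): V = q^(-9/2) - q^(-5/2) - q^(-3/2) - q^(-1/2)
note: all 3 diagrams share one V(q), hence one class


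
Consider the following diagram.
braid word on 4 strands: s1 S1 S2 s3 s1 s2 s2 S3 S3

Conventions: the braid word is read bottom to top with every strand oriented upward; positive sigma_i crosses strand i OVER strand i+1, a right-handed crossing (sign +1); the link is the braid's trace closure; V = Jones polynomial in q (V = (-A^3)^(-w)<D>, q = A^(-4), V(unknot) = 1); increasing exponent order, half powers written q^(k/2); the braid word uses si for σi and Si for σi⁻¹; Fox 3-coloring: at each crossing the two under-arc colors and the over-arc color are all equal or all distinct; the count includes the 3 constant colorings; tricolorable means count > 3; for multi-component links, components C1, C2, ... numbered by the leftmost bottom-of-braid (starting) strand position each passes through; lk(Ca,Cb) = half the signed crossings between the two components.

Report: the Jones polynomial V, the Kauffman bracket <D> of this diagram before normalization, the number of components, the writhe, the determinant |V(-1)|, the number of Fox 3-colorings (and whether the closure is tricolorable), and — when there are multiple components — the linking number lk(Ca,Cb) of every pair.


V = q^-2 - q^-1 + 1 - q + q^2
<D> = -A^-5 + A^-1 - A^3 + A^7 - A^11 (w = +1)
1 component over 9 crossings, w = +1
3 Fox colorings among 3^9, |V(-1)| = 5: not tricolorable
why: w = +1 (over 9 crossings) is diagram-only; (-A^3)^(-1) removes it from V


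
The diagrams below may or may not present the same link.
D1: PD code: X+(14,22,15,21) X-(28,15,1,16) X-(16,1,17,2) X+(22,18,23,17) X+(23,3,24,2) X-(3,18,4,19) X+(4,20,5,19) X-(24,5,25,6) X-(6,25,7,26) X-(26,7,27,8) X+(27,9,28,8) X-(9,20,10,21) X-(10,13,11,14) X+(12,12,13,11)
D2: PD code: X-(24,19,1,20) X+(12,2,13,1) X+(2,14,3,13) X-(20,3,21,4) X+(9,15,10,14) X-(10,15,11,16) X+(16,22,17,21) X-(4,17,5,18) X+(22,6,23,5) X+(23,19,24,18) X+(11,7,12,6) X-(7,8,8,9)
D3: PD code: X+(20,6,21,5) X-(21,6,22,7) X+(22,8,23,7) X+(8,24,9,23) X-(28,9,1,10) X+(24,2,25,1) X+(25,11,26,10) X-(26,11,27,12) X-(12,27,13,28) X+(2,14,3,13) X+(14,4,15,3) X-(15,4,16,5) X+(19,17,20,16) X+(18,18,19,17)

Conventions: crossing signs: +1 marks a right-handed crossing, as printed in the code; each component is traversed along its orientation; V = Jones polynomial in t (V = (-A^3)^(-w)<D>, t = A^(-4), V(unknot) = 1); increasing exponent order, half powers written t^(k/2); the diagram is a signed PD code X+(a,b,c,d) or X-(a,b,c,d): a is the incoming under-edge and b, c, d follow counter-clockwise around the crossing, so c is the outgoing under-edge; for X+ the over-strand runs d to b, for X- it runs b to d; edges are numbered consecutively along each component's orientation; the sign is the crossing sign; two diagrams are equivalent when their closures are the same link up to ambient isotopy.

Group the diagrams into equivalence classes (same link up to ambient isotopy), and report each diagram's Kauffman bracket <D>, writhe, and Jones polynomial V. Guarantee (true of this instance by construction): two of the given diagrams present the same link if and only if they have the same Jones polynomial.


equivalence classes: {D1} | {D2, D3}
D1 (bracket A^-2 + A^6 - A^10; 14 crossings at w = -2): V = -t^-4 + t^-3 + t^-1
V(D2) = t^-1 - 1 + 2t - 2t^2 + 2t^3 - 2t^4 + t^5  [12 crossings, <D> = A^-14 - 2A^-10 + 2A^-6 - 2A^-2 + 2A^2 - A^6 + A^10, w = +2]
V(D3) = t^-1 - 1 + 2t - 2t^2 + 2t^3 - 2t^4 + t^5  [14 crossings, <D> = A^-8 - 2A^-4 + 2 - 2A^4 + 2A^8 - A^12 + A^16, w = +4]
key observation: 2 values of V(t) split the 3 diagrams


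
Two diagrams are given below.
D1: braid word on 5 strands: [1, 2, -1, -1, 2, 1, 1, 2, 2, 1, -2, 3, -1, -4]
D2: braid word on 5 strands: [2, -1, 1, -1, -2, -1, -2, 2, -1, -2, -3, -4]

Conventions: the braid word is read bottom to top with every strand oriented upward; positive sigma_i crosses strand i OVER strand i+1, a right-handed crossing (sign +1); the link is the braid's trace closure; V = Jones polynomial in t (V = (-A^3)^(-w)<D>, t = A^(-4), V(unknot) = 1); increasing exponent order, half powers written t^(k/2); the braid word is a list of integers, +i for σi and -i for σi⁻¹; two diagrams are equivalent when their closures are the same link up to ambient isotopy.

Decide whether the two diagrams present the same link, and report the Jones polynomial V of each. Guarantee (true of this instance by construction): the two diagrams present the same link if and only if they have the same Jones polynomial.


same link: no
V(D1) = t - t^2 + 2t^3 - t^4 + t^5 - t^6  [14 crossings, <D> = -A^-12 + A^-8 - A^-4 + 2 - A^4 + A^8, w = +4]
D2 (bracket A^-14 + A^-6 - A^-2; 12 crossings at w = -6): V = -t^-4 + t^-3 + t^-1
note: 2 values of V(t) split the 2 diagrams


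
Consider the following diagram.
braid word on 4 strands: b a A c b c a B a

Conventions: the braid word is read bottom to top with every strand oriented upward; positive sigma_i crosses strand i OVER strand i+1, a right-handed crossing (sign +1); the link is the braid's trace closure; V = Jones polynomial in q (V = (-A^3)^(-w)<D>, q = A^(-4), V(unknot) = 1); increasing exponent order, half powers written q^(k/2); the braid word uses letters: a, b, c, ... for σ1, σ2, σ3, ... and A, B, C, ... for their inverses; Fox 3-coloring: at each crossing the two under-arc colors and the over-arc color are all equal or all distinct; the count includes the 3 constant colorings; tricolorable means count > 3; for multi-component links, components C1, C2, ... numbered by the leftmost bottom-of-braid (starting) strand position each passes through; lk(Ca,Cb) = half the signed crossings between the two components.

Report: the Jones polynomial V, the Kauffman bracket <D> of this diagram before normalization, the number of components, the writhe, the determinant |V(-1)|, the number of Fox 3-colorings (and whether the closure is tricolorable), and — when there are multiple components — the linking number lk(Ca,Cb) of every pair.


Jones polynomial: V(q) = q - q^2 + 2q^3 - q^4 + q^5 - q^6
<D> = A^-9 - A^-5 + A^-1 - 2A^3 + A^7 - A^11; writhe +5
components 1, writhe +5 (9 crossings)
3-colorings: 3 of 3^9, det 7 — not tricolorable
note: w = +5 shifts under R1 moves; the (-A^3)^(-5) factor cancels that in V


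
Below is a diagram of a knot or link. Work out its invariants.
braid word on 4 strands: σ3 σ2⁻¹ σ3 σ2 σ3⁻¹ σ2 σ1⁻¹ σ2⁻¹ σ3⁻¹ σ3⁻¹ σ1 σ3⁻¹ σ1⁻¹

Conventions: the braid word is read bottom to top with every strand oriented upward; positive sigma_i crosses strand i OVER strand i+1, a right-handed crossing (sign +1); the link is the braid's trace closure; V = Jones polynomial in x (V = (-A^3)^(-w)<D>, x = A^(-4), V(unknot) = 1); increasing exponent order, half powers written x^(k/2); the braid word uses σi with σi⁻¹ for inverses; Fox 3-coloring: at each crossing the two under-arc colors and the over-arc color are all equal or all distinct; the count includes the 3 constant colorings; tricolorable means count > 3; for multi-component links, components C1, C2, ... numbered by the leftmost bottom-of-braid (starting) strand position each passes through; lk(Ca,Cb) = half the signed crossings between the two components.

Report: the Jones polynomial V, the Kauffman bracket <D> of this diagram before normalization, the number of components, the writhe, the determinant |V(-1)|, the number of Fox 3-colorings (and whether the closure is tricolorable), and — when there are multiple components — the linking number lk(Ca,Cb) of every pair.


V(x) = -x^-4 + x^-3 + x^-1
bracket: -A^-5 - A^3 + A^7, w = -3
1 component, writhe -3, over 13 crossings
det 3, colorings 9 of 3^13 — tricolorable
observation: |V(-1)| = 3: so tricolorable, since 3 divides 3


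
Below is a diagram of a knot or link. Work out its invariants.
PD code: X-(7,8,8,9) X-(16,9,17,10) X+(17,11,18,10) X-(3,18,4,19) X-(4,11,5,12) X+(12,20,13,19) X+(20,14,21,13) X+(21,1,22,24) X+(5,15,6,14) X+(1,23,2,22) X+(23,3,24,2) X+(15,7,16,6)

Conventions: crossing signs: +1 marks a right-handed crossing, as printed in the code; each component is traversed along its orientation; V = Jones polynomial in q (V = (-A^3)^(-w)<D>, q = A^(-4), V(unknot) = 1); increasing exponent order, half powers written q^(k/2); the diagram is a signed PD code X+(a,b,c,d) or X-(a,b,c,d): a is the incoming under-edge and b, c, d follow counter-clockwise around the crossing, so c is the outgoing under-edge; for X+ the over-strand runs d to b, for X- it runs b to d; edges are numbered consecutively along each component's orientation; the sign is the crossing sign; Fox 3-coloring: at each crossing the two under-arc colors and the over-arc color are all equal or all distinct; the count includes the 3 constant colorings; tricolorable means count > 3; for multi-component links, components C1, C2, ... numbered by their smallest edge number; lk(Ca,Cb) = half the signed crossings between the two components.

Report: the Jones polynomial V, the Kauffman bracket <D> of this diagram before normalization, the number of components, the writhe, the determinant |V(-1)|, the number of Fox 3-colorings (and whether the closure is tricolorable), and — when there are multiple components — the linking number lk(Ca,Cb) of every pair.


Jones polynomial: V(q) = q^2 + 2q^4 - 2q^5 + q^6 - 2q^7 + q^8
<D> = A^-20 - 2A^-16 + A^-12 - 2A^-8 + 2A^-4 + A^4; writhe +4
components 1, writhe +4 (12 crossings)
3-colorings: 27 of 3^12, det 9 — tricolorable
note: w = +4 shifts under R1 moves; the (-A^3)^(-4) factor cancels that in V


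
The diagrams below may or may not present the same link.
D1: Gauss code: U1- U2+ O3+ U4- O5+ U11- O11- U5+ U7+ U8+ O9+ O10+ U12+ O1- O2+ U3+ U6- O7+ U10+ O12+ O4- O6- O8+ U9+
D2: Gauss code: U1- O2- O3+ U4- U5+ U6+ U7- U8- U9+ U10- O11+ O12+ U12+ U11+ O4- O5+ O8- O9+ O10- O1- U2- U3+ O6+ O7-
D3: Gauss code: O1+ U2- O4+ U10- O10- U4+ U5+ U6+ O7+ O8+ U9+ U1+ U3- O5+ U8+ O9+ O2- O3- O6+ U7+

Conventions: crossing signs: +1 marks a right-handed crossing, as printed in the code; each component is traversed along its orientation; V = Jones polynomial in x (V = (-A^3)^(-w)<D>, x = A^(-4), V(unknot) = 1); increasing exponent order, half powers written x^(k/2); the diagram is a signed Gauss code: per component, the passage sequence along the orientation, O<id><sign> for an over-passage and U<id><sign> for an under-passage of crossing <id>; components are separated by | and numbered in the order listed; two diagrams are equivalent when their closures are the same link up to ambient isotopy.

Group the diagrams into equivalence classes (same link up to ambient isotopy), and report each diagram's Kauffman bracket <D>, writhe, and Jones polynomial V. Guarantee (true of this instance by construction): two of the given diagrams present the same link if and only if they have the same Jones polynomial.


grouping into links: {D1, D3} | {D2}
V(D1) = x - x^2 + 2x^3 - x^4 + x^5 - x^6  (w +4, c 12, <D> = -A^-12 + A^-8 - A^-4 + 2 - A^4 + A^8)
D2 (bracket 1; 12 crossings at w = 0): V = 1
D3 (bracket -A^-12 + A^-8 - A^-4 + 2 - A^4 + A^8; 10 crossings at w = +4): V = x - x^2 + 2x^3 - x^4 + x^5 - x^6
why: comparing 3 Jones polynomials yields 2 groups


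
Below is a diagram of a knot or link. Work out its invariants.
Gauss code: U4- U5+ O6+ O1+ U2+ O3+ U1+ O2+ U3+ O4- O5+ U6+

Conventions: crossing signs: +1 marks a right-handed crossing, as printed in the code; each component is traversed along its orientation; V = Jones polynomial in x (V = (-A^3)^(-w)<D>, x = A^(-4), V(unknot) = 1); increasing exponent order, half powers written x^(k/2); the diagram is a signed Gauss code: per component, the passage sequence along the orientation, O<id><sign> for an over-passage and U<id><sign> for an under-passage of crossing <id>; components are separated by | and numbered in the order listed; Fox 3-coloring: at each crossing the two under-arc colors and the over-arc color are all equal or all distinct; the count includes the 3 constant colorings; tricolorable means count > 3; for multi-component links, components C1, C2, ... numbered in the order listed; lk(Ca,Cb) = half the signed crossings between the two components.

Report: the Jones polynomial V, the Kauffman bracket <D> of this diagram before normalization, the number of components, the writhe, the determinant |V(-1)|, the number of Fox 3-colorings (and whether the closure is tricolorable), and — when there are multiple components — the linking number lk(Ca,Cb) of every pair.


V = x + x^3 - x^4
<D> = -A^-4 + 1 + A^8 (w = +4)
1 component over 6 crossings, w = +4
9 Fox colorings among 3^6, |V(-1)| = 3: tricolorable
why: V spans 3 powers of x: at least 3 crossings in any diagram


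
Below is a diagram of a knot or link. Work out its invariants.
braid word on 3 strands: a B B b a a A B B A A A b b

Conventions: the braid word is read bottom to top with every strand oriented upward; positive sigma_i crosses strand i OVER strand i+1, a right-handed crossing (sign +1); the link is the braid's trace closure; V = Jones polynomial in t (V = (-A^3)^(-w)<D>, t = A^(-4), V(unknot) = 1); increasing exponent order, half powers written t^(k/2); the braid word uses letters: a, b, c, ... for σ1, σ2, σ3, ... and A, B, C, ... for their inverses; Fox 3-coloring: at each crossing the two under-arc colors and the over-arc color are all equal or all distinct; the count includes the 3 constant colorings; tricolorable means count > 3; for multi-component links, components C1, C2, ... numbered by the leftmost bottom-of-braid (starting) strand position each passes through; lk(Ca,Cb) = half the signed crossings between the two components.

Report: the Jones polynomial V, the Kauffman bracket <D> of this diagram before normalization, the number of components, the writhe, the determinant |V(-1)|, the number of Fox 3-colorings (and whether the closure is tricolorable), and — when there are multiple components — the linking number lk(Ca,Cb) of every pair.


V = -t^-6 + 3t^-5 - 5t^-4 + 6t^-3 - 6t^-2 + 6t^-1 - 4 + 3t - t^2
<D> = -A^-14 + 3A^-10 - 4A^-6 + 6A^-2 - 6A^2 + 6A^6 - 5A^10 + 3A^14 - A^18 (w = -2)
1 component over 14 crossings, w = -2
3 Fox colorings among 3^14, |V(-1)| = 35: not tricolorable
why: det 35 = |V(-1)|; not divisible by 3, so not tricolorable


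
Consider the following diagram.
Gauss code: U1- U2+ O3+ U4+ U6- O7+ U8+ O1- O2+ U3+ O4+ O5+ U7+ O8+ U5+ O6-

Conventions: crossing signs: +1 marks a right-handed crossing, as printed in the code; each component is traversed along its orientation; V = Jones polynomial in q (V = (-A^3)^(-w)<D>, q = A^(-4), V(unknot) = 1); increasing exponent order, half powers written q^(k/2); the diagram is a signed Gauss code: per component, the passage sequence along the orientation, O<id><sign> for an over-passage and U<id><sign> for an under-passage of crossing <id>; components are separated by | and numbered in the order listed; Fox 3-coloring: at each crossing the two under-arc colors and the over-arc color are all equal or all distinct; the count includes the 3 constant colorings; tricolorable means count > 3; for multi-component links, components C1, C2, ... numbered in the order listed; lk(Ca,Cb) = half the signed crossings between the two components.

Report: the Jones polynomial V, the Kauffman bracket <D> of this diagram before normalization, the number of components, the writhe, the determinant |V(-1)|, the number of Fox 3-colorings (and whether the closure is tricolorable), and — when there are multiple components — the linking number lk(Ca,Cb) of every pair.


V = q - q^2 + 2q^3 - q^4 + q^5 - q^6
<D> = -A^-12 + A^-8 - A^-4 + 2 - A^4 + A^8 (w = +4)
1 component over 8 crossings, w = +4
3 Fox colorings among 3^8, |V(-1)| = 7: not tricolorable
why: w = +4 (over 8 crossings) is diagram-only; (-A^3)^(-4) removes it from V


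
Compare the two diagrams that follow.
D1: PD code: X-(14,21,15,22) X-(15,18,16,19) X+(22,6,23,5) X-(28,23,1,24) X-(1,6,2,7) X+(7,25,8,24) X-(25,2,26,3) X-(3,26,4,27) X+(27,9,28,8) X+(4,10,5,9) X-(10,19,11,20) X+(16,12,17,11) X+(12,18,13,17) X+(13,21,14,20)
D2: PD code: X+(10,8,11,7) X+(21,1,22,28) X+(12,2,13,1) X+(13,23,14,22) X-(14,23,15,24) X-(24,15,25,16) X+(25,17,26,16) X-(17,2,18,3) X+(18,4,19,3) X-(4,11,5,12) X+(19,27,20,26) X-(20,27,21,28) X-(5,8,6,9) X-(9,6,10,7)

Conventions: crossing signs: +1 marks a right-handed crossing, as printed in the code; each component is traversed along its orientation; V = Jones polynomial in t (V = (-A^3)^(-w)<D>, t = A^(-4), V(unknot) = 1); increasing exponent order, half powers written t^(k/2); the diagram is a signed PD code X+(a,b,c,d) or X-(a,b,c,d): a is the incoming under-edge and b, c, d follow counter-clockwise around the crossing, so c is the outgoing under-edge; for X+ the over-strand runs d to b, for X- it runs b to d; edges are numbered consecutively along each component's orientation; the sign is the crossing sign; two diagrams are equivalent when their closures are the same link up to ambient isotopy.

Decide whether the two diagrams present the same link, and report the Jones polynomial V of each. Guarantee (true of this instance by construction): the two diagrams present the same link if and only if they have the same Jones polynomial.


equivalent: no
V(D1) = -t^-3 + t^-2 - t^-1 + 3 - t + t^2 - t^3  (w 0, c 14, <D> = -A^-12 + A^-8 - A^-4 + 3 - A^4 + A^8 - A^12)
D2 (bracket 1; 14 crossings at w = 0): V = 1
why: 2 classes among 2 diagrams; unequal V(t) rules out equality


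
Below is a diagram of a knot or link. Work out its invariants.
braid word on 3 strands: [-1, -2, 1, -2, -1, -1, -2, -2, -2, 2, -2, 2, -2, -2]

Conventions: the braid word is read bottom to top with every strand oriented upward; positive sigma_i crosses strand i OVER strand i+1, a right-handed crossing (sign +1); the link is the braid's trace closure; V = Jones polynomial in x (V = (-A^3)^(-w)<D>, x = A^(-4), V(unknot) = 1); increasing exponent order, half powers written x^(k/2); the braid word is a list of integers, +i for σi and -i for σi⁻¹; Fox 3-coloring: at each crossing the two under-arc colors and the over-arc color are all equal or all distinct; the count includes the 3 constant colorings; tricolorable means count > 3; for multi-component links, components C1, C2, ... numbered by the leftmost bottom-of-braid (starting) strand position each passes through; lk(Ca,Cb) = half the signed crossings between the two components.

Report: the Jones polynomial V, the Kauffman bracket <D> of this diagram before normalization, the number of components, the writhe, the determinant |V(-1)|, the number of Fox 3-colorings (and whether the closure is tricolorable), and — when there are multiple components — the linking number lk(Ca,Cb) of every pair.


V = -x^-8 + x^-5 + x^-3
<D> = A^-12 + A^-4 - A^8 (w = -8)
1 component over 14 crossings, w = -8
9 Fox colorings among 3^14, |V(-1)| = 3: tricolorable
why: the word shrinks to σ1⁻¹ σ2⁻¹ σ1 σ2⁻¹ σ1⁻¹ σ1⁻¹ σ2⁻¹ σ2⁻¹ σ2⁻¹ σ2⁻¹ after cancelling


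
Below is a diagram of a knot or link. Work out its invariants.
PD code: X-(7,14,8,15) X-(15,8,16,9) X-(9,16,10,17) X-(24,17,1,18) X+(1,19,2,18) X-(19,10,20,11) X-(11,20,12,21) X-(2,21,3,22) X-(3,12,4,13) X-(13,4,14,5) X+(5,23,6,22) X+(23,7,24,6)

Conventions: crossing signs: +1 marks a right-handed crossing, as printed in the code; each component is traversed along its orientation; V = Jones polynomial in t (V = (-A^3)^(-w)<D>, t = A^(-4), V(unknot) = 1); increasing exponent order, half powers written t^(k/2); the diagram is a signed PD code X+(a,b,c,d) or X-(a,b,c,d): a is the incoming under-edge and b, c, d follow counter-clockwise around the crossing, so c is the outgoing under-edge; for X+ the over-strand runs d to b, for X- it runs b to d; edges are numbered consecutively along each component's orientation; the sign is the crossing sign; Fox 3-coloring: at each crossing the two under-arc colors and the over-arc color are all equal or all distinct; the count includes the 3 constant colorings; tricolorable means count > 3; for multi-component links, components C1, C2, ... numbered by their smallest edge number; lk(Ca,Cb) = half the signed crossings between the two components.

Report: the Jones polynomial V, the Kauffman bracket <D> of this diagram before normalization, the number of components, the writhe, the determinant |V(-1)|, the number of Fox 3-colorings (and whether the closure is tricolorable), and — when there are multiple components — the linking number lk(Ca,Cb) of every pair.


V = -t^-9 + t^-8 - 2t^-7 + 3t^-6 - 2t^-5 + 2t^-4 - t^-3 + t^-2
<D> = A^-10 - A^-6 + 2A^-2 - 2A^2 + 3A^6 - 2A^10 + A^14 - A^18 (w = -6)
1 component over 12 crossings, w = -6
3 Fox colorings among 3^12, |V(-1)| = 13: not tricolorable
why: det 13 = |V(-1)|; not divisible by 3, so not tricolorable


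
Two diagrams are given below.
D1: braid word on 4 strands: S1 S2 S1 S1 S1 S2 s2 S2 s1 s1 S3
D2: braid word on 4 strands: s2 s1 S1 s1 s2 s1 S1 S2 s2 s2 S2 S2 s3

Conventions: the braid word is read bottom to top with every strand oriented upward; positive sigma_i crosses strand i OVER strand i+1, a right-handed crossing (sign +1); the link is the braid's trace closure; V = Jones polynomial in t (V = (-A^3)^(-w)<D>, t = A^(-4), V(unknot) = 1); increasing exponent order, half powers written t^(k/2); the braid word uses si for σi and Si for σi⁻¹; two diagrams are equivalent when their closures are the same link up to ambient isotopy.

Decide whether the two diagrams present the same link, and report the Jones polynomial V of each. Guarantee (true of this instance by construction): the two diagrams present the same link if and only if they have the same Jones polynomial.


same link: no
V(D1) = -t^-6 + t^-5 - t^-4 + 2t^-3 - t^-2 + t^-1  [11 crossings, <D> = -A^-11 + A^-7 - 2A^-3 + A - A^5 + A^9, w = -5]
D2 (bracket -A^9; 13 crossings at w = +3): V = 1
note: V(t) takes 2 values over 2 diagrams, fixing the grouping


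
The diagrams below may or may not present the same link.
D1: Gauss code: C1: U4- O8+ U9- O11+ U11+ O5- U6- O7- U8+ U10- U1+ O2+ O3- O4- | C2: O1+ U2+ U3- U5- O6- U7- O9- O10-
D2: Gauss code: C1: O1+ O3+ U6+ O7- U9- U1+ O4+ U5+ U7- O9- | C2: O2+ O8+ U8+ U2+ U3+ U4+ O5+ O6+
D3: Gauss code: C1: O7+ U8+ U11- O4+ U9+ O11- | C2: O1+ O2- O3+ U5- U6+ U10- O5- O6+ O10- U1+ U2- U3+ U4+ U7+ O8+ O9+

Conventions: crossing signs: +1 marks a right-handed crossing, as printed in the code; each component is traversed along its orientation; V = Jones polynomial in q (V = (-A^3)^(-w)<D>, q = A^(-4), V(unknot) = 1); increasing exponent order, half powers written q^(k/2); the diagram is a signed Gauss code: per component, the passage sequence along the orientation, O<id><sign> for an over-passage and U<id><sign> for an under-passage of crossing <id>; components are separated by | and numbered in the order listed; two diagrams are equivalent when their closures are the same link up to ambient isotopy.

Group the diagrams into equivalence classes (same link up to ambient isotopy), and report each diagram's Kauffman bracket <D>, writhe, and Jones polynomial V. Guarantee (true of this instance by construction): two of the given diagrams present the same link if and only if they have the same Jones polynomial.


equivalence classes: {D1} | {D2, D3}
D1 (bracket A^-3 + A^5 - A^9 + A^13; 11 crossings at w = -3): V = -q^(-11/2) + q^(-9/2) - q^(-7/2) - q^(-3/2)
V(D2) = -q^(1/2) + q^(3/2) - q^(5/2) - q^(9/2)  [9 crossings, <D> = A^-3 + A^5 - A^9 + A^13, w = +5]
V(D3) = -q^(1/2) + q^(3/2) - q^(5/2) - q^(9/2)  [11 crossings, <D> = A^-9 + A^-1 - A^3 + A^7, w = +3]
key observation: V(q) takes 2 values over 3 diagrams, fixing the grouping


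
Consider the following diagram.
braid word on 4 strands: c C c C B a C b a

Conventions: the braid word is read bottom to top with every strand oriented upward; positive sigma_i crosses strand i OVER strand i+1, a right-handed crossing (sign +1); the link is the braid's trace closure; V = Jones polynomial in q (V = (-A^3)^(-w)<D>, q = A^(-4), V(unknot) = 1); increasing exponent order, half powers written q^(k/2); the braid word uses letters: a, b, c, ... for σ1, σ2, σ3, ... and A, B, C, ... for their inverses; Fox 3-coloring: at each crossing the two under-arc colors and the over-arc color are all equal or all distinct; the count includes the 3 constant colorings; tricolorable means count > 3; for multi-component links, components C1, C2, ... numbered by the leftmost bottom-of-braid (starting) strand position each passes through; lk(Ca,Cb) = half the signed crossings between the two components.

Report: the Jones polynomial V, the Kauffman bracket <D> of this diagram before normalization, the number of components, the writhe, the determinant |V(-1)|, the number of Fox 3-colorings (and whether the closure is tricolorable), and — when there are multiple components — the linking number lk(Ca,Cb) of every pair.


V = 1
<D> = -A^3 (w = +1)
1 component over 9 crossings, w = +1
3 Fox colorings among 3^9, |V(-1)| = 1: not tricolorable
why: w = +1 (over 9 crossings) is diagram-only; (-A^3)^(-1) removes it from V


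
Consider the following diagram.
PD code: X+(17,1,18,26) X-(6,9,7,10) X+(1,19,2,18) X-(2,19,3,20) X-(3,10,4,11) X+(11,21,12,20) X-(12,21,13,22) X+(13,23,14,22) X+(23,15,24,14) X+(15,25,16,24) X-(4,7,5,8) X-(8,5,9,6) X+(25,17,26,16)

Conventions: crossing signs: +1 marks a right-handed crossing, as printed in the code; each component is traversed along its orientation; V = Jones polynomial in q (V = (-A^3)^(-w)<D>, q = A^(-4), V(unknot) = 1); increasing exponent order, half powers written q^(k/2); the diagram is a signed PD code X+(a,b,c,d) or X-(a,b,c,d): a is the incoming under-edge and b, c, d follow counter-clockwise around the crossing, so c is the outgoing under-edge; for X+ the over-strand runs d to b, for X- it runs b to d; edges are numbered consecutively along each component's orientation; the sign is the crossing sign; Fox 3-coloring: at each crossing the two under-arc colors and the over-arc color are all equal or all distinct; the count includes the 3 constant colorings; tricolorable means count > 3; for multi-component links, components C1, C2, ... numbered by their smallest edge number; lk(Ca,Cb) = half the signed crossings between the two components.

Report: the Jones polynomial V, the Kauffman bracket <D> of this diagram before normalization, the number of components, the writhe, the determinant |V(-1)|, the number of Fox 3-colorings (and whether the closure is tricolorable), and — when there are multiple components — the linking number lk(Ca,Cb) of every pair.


V(q) = -q^-2 + q^-1 - 1 + 3q - 2q^2 + 3q^3 - 2q^4 + q^5 - q^6
bracket: A^-21 - A^-17 + 2A^-13 - 3A^-9 + 2A^-5 - 3A^-1 + A^3 - A^7 + A^11, w = +1
1 component, writhe +1, over 13 crossings
det 15, colorings 9 of 3^13 — tricolorable
observation: det 15 = |V(-1)|; divisible by 3, so tricolorable


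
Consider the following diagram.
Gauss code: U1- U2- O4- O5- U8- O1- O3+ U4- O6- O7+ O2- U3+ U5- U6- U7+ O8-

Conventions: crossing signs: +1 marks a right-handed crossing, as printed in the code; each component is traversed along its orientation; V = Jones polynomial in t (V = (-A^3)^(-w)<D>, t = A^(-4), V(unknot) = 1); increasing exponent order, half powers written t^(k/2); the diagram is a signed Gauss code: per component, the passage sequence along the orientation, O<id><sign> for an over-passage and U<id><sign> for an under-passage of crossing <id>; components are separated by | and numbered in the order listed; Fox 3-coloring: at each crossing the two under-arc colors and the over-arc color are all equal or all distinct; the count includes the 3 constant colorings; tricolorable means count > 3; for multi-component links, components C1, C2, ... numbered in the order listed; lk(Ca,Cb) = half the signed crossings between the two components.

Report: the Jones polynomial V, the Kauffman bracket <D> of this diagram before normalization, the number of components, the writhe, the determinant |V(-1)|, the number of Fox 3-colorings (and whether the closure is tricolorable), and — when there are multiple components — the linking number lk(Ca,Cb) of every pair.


V(t) = -t^-6 + t^-5 - t^-4 + 2t^-3 - t^-2 + t^-1
bracket: A^-8 - A^-4 + 2 - A^4 + A^8 - A^12, w = -4
1 component, writhe -4, over 8 crossings
det 7, colorings 3 of 3^8 — not tricolorable
observation: V spans 5 powers of t: at least 5 crossings in any diagram


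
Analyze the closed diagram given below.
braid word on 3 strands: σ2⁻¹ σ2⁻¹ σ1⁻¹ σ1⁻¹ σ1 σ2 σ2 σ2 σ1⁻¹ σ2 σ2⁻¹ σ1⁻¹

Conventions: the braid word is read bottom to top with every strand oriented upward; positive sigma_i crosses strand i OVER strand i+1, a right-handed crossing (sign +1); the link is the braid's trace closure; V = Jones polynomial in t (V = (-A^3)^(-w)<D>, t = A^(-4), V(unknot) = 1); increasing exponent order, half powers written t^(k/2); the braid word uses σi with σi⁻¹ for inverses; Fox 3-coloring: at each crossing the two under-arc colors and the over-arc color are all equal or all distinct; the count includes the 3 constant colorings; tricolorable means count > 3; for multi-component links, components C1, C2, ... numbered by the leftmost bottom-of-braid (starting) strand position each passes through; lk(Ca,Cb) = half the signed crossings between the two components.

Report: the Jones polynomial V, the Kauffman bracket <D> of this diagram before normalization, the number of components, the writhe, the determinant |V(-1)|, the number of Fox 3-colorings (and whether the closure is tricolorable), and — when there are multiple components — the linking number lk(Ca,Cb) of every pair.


V = -t^-5 + t^-4 - t^-3 + 2t^-2 - t^-1 + 2 - t
<D> = -A^-10 + 2A^-6 - A^-2 + 2A^2 - A^6 + A^10 - A^14 (w = -2)
1 component over 12 crossings, w = -2
9 Fox colorings among 3^12, |V(-1)| = 9: tricolorable
why: the span of V is 6, forcing >= 6 crossings in any diagram


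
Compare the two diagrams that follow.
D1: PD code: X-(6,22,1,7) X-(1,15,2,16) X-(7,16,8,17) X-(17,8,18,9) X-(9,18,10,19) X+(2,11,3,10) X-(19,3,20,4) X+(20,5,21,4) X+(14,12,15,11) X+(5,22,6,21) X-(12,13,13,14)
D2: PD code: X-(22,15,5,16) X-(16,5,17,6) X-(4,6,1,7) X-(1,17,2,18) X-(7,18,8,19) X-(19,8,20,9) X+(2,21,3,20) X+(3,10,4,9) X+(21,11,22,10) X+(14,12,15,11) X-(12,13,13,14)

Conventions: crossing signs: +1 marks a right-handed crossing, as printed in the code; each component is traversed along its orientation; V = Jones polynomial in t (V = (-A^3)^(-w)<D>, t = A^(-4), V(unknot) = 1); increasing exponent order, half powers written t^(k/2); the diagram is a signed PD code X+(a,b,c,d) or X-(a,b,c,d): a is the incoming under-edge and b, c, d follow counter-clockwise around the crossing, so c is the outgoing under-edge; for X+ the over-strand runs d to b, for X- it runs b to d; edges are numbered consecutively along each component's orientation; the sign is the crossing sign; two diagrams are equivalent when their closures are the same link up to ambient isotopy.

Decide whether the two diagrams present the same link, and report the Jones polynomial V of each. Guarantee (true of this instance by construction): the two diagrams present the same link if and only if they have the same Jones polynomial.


same link: yes
V(D1) = t^(-9/2) - t^(-5/2) - t^(-3/2) - t^(-1/2)  [11 crossings, <D> = A^-7 + A^-3 + A - A^9, w = -3]
V(D2) = t^(-9/2) - t^(-5/2) - t^(-3/2) - t^(-1/2)  [11 crossings, <D> = A^-7 + A^-3 + A - A^9, w = -3]
insight: from 11 to 11 crossings by R-moves: one link, two diagrams


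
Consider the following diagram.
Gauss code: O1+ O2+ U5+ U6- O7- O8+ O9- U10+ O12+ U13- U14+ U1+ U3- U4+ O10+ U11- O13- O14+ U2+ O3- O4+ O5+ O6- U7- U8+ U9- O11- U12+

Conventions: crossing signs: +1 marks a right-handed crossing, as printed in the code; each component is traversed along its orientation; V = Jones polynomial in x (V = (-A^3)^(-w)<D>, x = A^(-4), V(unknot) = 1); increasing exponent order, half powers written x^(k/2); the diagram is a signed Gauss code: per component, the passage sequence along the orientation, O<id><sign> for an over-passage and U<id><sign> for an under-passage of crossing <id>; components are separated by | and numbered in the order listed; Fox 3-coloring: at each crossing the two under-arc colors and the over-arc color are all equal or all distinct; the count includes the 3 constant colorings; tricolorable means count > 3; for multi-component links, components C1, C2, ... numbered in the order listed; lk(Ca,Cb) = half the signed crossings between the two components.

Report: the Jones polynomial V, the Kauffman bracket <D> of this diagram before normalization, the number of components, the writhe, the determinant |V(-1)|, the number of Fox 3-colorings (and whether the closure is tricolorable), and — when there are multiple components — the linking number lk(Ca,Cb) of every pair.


V(x) = x + x^3 - x^4
bracket: -A^-10 + A^-6 + A^2, w = +2
1 component, writhe +2, over 14 crossings
det 3, colorings 9 of 3^14 — tricolorable
observation: w = +2 shifts under R1 moves; the (-A^3)^(-2) factor cancels that in V


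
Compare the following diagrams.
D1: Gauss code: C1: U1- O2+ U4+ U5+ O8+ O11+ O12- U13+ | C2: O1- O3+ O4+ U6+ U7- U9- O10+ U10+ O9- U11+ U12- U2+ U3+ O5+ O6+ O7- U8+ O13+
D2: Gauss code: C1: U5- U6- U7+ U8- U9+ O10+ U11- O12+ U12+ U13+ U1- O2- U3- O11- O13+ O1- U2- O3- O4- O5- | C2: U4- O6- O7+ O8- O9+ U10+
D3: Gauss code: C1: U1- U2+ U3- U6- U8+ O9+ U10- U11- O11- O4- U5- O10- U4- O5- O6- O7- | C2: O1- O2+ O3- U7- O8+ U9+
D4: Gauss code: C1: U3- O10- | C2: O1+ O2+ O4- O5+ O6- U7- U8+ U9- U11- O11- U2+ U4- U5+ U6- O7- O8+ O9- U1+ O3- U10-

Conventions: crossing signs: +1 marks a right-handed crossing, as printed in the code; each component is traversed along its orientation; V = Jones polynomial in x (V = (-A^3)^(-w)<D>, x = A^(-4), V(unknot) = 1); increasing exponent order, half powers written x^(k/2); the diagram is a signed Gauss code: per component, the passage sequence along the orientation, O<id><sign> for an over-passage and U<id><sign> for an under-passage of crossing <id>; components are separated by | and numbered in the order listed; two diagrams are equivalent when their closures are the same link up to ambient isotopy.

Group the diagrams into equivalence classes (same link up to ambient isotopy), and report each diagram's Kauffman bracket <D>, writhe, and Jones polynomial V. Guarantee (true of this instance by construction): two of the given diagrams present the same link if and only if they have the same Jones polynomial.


equivalence classes: {D1} | {D2, D3} | {D4}
D1 (bracket A^-7 - A^-3 + A + A^9; 13 crossings at w = +5): V = -x^(3/2) - x^(7/2) + x^(9/2) - x^(11/2)
D2 (bracket A^-7 + A^-3 + A - A^9; 13 crossings at w = -3): V = x^(-9/2) - x^(-5/2) - x^(-3/2) - x^(-1/2)
V(D3) = x^(-9/2) - x^(-5/2) - x^(-3/2) - x^(-1/2)  (w -5, c 11, <D> = A^-13 + A^-9 + A^-5 - A^3)
D4 (bracket A^-7 + A; 11 crossings at w = -3): V = -x^(-5/2) - x^(-1/2)
observation: 3 values of V(x) split the 4 diagrams


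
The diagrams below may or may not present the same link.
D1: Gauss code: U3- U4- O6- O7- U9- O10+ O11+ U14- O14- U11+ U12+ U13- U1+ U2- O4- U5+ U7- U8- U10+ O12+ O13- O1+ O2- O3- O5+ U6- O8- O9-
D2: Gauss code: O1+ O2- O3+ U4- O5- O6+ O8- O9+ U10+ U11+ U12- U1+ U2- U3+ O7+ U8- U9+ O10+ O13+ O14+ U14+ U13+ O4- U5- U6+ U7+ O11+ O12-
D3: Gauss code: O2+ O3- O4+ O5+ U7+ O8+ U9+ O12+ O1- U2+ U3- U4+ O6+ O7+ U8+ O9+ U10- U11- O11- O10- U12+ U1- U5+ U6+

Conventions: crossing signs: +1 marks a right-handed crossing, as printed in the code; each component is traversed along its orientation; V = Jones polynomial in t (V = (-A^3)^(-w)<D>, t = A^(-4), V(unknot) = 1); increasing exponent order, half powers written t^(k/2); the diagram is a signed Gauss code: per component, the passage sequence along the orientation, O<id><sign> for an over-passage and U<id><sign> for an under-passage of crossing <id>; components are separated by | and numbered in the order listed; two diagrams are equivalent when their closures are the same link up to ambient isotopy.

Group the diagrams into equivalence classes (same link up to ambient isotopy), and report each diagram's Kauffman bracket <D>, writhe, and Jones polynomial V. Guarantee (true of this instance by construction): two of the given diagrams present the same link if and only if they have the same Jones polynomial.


classes: {D1} | {D2} | {D3}
V(D1) = -t^-6 + t^-5 - t^-4 + 2t^-3 - t^-2 + t^-1  [14 crossings, <D> = A^-8 - A^-4 + 2 - A^4 + A^8 - A^12, w = -4]
V(D2) = 1  [14 crossings, <D> = A^12, w = +4]
V(D3) = t^2 + t^4 - t^5 + t^6 - t^7  [12 crossings, <D> = -A^-16 + A^-12 - A^-8 + A^-4 + A^4, w = +4]
note: 3 values of V(t) split the 3 diagrams
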